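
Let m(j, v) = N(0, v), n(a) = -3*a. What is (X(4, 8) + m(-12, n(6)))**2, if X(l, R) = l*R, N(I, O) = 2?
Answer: 1156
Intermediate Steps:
X(l, R) = R*l
m(j, v) = 2
(X(4, 8) + m(-12, n(6)))**2 = (8*4 + 2)**2 = (32 + 2)**2 = 34**2 = 1156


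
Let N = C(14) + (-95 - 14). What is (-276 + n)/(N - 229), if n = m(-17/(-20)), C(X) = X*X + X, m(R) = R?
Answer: 5503/2560 ≈ 2.1496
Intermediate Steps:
C(X) = X + X**2 (C(X) = X**2 + X = X + X**2)
n = 17/20 (n = -17/(-20) = -17*(-1/20) = 17/20 ≈ 0.85000)
N = 101 (N = 14*(1 + 14) + (-95 - 14) = 14*15 - 109 = 210 - 109 = 101)
(-276 + n)/(N - 229) = (-276 + 17/20)/(101 - 229) = -5503/20/(-128) = -5503/20*(-1/128) = 5503/2560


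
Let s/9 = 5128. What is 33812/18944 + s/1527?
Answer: 77161201/2410624 ≈ 32.009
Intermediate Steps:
s = 46152 (s = 9*5128 = 46152)
33812/18944 + s/1527 = 33812/18944 + 46152/1527 = 33812*(1/18944) + 46152*(1/1527) = 8453/4736 + 15384/509 = 77161201/2410624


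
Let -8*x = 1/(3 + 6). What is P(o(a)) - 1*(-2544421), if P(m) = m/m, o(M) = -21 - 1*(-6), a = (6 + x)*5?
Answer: 2544422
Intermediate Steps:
x = -1/72 (x = -1/(8*(3 + 6)) = -1/8/9 = -1/8*1/9 = -1/72 ≈ -0.013889)
a = 2155/72 (a = (6 - 1/72)*5 = (431/72)*5 = 2155/72 ≈ 29.931)
o(M) = -15 (o(M) = -21 + 6 = -15)
P(m) = 1
P(o(a)) - 1*(-2544421) = 1 - 1*(-2544421) = 1 + 2544421 = 2544422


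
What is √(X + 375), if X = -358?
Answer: √17 ≈ 4.1231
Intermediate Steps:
√(X + 375) = √(-358 + 375) = √17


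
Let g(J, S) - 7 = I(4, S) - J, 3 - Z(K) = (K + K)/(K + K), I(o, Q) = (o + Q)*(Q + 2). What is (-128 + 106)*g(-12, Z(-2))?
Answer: -946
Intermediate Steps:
I(o, Q) = (2 + Q)*(Q + o) (I(o, Q) = (Q + o)*(2 + Q) = (2 + Q)*(Q + o))
Z(K) = 2 (Z(K) = 3 - (K + K)/(K + K) = 3 - 2*K/(2*K) = 3 - 2*K*1/(2*K) = 3 - 1*1 = 3 - 1 = 2)
g(J, S) = 15 + S² - J + 6*S (g(J, S) = 7 + ((S² + 2*S + 2*4 + S*4) - J) = 7 + ((S² + 2*S + 8 + 4*S) - J) = 7 + ((8 + S² + 6*S) - J) = 7 + (8 + S² - J + 6*S) = 15 + S² - J + 6*S)
(-128 + 106)*g(-12, Z(-2)) = (-128 + 106)*(15 + 2² - 1*(-12) + 6*2) = -22*(15 + 4 + 12 + 12) = -22*43 = -946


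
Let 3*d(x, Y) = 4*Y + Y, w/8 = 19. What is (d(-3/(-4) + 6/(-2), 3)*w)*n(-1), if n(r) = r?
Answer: -760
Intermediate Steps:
w = 152 (w = 8*19 = 152)
d(x, Y) = 5*Y/3 (d(x, Y) = (4*Y + Y)/3 = (5*Y)/3 = 5*Y/3)
(d(-3/(-4) + 6/(-2), 3)*w)*n(-1) = (((5/3)*3)*152)*(-1) = (5*152)*(-1) = 760*(-1) = -760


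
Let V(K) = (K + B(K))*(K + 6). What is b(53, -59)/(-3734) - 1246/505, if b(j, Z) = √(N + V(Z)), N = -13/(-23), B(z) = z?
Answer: -1246/505 - √3308665/85882 ≈ -2.4885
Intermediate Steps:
V(K) = 2*K*(6 + K) (V(K) = (K + K)*(K + 6) = (2*K)*(6 + K) = 2*K*(6 + K))
N = 13/23 (N = -13*(-1/23) = 13/23 ≈ 0.56522)
b(j, Z) = √(13/23 + 2*Z*(6 + Z))
b(53, -59)/(-3734) - 1246/505 = (√(299 + 1058*(-59)² + 6348*(-59))/23)/(-3734) - 1246/505 = (√(299 + 1058*3481 - 374532)/23)*(-1/3734) - 1246*1/505 = (√(299 + 3682898 - 374532)/23)*(-1/3734) - 1246/505 = (√3308665/23)*(-1/3734) - 1246/505 = -√3308665/85882 - 1246/505 = -1246/505 - √3308665/85882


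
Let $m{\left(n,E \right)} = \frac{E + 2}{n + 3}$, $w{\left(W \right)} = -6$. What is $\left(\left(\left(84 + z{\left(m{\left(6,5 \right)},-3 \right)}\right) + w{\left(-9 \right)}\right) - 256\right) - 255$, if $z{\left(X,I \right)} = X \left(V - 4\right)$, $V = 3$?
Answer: $- \frac{3904}{9} \approx -433.78$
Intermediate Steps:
$m{\left(n,E \right)} = \frac{2 + E}{3 + n}$
$z{\left(X,I \right)} = - X$ ($z{\left(X,I \right)} = X \left(3 - 4\right) = X \left(-1\right) = - X$)
$\left(\left(\left(84 + z{\left(m{\left(6,5 \right)},-3 \right)}\right) + w{\left(-9 \right)}\right) - 256\right) - 255 = \left(\left(\left(84 - \frac{2 + 5}{3 + 6}\right) - 6\right) - 256\right) - 255 = \left(\left(\left(84 - \frac{1}{9} \cdot 7\right) - 6\right) - 256\right) - 255 = \left(\left(\left(84 - \frac{7}{9}\right) - 6\right) - 256\right) - 255 = \left(\left(\frac{749}{9} - 6\right) - 256\right) - 255 = \left(\frac{695}{9} - 256\right) - 255 = - \frac{1609}{9} - 255 = - \frac{3904}{9}$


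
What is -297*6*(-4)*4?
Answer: 28512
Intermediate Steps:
-297*6*(-4)*4 = -(-7128)*4 = -297*(-96) = 28512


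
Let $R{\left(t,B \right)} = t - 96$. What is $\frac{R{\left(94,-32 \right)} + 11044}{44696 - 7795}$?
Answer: $\frac{11042}{36901} \approx 0.29923$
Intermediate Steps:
$R{\left(t,B \right)} = -96 + t$
$\frac{R{\left(94,-32 \right)} + 11044}{44696 - 7795} = \frac{\left(-96 + 94\right) + 11044}{44696 - 7795} = \frac{-2 + 11044}{36901} = 11042 \cdot \frac{1}{36901} = \frac{11042}{36901}$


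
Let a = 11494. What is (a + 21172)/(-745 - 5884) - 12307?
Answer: -81615769/6629 ≈ -12312.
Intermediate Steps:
(a + 21172)/(-745 - 5884) - 12307 = (11494 + 21172)/(-745 - 5884) - 12307 = 32666/(-6629) - 12307 = 32666*(-1/6629) - 12307 = -32666/6629 - 12307 = -81615769/6629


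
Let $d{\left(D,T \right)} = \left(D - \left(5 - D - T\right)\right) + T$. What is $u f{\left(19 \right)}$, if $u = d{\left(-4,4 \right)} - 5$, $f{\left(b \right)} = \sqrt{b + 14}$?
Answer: $- 10 \sqrt{33} \approx -57.446$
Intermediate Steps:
$f{\left(b \right)} = \sqrt{14 + b}$
$d{\left(D,T \right)} = -5 + 2 D + 2 T$ ($d{\left(D,T \right)} = \left(D + \left(-5 + D + T\right)\right) + T = \left(-5 + T + 2 D\right) + T = -5 + 2 D + 2 T$)
$u = -10$ ($u = \left(-5 + 2 \left(-4\right) + 2 \cdot 4\right) - 5 = \left(-5 - 8 + 8\right) - 5 = -5 - 5 = -10$)
$u f{\left(19 \right)} = - 10 \sqrt{14 + 19} = - 10 \sqrt{33}$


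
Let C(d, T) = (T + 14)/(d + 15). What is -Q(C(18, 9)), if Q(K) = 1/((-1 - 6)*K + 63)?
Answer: -33/1918 ≈ -0.017205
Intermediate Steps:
C(d, T) = (14 + T)/(15 + d)
Q(K) = 1/(63 - 7*K) (Q(K) = 1/(-7*K + 63) = 1/(63 - 7*K))
-Q(C(18, 9)) = -(-1)/(-63 + 7*((14 + 9)/(15 + 18))) = -(-1)/(-63 + 7*(23/33)) = -(-1)/(-63 + 161/33) = -(-1)/(-1918/33) = -(-1)*(-33)/1918 = -1*33/1918 = -33/1918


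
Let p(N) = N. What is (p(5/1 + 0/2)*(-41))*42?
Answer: -8610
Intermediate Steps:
(p(5/1 + 0/2)*(-41))*42 = ((5/1 + 0/2)*(-41))*42 = ((5*1 + 0*(1/2))*(-41))*42 = ((5 + 0)*(-41))*42 = (5*(-41))*42 = -205*42 = -8610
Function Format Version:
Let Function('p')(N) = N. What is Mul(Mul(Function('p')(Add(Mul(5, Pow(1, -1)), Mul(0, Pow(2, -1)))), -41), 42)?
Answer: -8610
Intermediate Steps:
Mul(Mul(Function('p')(Add(Mul(5, Pow(1, -1)), Mul(0, Pow(2, -1)))), -41), 42) = Mul(Mul(Add(Mul(5, Pow(1, -1)), Mul(0, Pow(2, -1))), -41), 42) = Mul(Mul(Add(Mul(5, 1), Mul(0, Rational(1, 2))), -41), 42) = Mul(Mul(Add(5, 0), -41), 42) = Mul(Mul(5, -41), 42) = Mul(-205, 42) = -8610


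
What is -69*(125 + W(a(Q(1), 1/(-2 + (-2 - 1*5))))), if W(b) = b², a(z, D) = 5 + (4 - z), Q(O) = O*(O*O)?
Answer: -13041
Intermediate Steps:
Q(O) = O³ (Q(O) = O*O² = O³)
a(z, D) = 9 - z
-69*(125 + W(a(Q(1), 1/(-2 + (-2 - 1*5))))) = -69*(125 + (9 - 1*1³)²) = -69*(125 + (9 - 1*1)²) = -69*(125 + (9 - 1)²) = -69*(125 + 8²) = -69*(125 + 64) = -69*189 = -13041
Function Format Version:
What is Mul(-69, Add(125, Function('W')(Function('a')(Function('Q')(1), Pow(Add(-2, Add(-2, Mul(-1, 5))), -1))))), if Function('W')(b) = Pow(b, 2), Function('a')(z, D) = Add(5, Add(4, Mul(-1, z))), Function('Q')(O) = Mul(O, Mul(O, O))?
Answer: -13041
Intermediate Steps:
Function('Q')(O) = Pow(O, 3) (Function('Q')(O) = Mul(O, Pow(O, 2)) = Pow(O, 3))
Function('a')(z, D) = Add(9, Mul(-1, z))
Mul(-69, Add(125, Function('W')(Function('a')(Function('Q')(1), Pow(Add(-2, Add(-2, Mul(-1, 5))), -1))))) = Mul(-69, Add(125, Pow(Add(9, Mul(-1, Pow(1, 3))), 2))) = Mul(-69, Add(125, Pow(Add(9, Mul(-1, 1)), 2))) = Mul(-69, Add(125, Pow(Add(9, -1), 2))) = Mul(-69, Add(125, Pow(8, 2))) = Mul(-69, Add(125, 64)) = Mul(-69, 189) = -13041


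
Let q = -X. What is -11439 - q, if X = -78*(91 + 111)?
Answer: -27195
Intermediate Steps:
X = -15756 (X = -78*202 = -15756)
q = 15756 (q = -1*(-15756) = 15756)
-11439 - q = -11439 - 1*15756 = -11439 - 15756 = -27195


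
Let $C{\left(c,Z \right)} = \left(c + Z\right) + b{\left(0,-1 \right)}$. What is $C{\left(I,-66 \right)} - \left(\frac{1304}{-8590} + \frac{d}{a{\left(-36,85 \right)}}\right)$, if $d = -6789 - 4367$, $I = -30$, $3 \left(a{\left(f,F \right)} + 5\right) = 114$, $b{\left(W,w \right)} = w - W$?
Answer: $\frac{34188241}{141735} \approx 241.21$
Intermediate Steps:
$a{\left(f,F \right)} = 33$ ($a{\left(f,F \right)} = -5 + \frac{1}{3} \cdot 114 = -5 + 38 = 33$)
$C{\left(c,Z \right)} = -1 + Z + c$ ($C{\left(c,Z \right)} = \left(c + Z\right) - 1 = \left(Z + c\right) + \left(-1 + 0\right) = \left(Z + c\right) - 1 = -1 + Z + c$)
$d = -11156$ ($d = -6789 - 4367 = -11156$)
$C{\left(I,-66 \right)} - \left(\frac{1304}{-8590} + \frac{d}{a{\left(-36,85 \right)}}\right) = \left(-1 - 66 - 30\right) - \left(\frac{1304}{-8590} - \frac{11156}{33}\right) = -97 - \left(1304 \left(- \frac{1}{8590}\right) - \frac{11156}{33}\right) = -97 - \left(- \frac{652}{4295} - \frac{11156}{33}\right) = -97 - - \frac{47936536}{141735} = -97 + \frac{47936536}{141735} = \frac{34188241}{141735}$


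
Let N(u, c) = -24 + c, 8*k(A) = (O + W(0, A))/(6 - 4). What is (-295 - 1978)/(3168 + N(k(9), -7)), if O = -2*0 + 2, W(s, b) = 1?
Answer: -2273/3137 ≈ -0.72458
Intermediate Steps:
O = 2 (O = 0 + 2 = 2)
k(A) = 3/16 (k(A) = ((2 + 1)/(6 - 4))/8 = (3/2)/8 = (3*(½))/8 = (⅛)*(3/2) = 3/16)
(-295 - 1978)/(3168 + N(k(9), -7)) = (-295 - 1978)/(3168 + (-24 - 7)) = -2273/(3168 - 31) = -2273/3137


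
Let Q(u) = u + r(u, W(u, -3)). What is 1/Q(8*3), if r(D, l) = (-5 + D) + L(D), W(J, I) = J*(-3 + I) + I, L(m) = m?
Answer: 1/67 ≈ 0.014925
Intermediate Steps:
W(J, I) = I + J*(-3 + I)
r(D, l) = -5 + 2*D (r(D, l) = (-5 + D) + D = -5 + 2*D)
Q(u) = -5 + 3*u (Q(u) = u + (-5 + 2*u) = -5 + 3*u)
1/Q(8*3) = 1/(-5 + 3*(8*3)) = 1/(-5 + 3*24) = 1/(-5 + 72) = 1/67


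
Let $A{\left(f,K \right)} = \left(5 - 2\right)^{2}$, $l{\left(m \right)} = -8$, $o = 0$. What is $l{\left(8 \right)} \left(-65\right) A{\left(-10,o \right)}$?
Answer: $4680$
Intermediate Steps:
$A{\left(f,K \right)} = 9$ ($A{\left(f,K \right)} = 3^{2} = 9$)
$l{\left(8 \right)} \left(-65\right) A{\left(-10,o \right)} = \left(-8\right) \left(-65\right) 9 = 520 \cdot 9 = 4680$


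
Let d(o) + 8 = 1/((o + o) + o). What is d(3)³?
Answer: -357911/729 ≈ -490.96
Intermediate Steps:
d(o) = -8 + 1/(3*o) (d(o) = -8 + 1/((o + o) + o) = -8 + 1/(2*o + o) = -8 + 1/(3*o))
d(3)³ = (-8 + (⅓)/3)³ = (-8 + (⅓)*(⅓))³ = (-8 + ⅑)³ = (-71/9)³ = -357911/729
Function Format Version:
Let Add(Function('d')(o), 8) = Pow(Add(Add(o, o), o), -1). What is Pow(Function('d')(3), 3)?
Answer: Rational(-357911, 729) ≈ -490.96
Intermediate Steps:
Function('d')(o) = Add(-8, Mul(Rational(1, 3), Pow(o, -1))) (Function('d')(o) = Add(-8, Pow(Add(Add(o, o), o), -1)) = Add(-8, Pow(Add(Mul(2, o), o), -1)) = Add(-8, Pow(Mul(3, o), -1)) = Add(-8, Mul(Rational(1, 3), Pow(o, -1))))
Pow(Function('d')(3), 3) = Pow(Add(-8, Mul(Rational(1, 3), Pow(3, -1))), 3) = Pow(Add(-8, Mul(Rational(1, 3), Rational(1, 3))), 3) = Pow(Add(-8, Rational(1, 9)), 3) = Pow(Rational(-71, 9), 3) = Rational(-357911, 729)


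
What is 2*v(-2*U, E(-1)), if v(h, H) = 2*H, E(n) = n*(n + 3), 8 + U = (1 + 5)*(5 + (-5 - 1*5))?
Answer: -8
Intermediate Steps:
U = -38 (U = -8 + (1 + 5)*(5 + (-5 - 1*5)) = -8 + 6*(5 + (-5 - 5)) = -8 + 6*(5 - 10) = -8 + 6*(-5) = -8 - 30 = -38)
E(n) = n*(3 + n)
2*v(-2*U, E(-1)) = 2*(2*(-(3 - 1))) = 2*(2*(-1*2)) = 2*(2*(-2)) = 2*(-4) = -8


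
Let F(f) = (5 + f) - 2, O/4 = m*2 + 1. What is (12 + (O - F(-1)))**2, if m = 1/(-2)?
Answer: 100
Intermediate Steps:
m = -1/2 ≈ -0.50000
O = 0 (O = 4*(-1/2*2 + 1) = 4*(-1 + 1) = 4*0 = 0)
F(f) = 3 + f
(12 + (O - F(-1)))**2 = (12 + (0 - (3 - 1)))**2 = (12 + (0 - 1*2))**2 = (12 + (0 - 2))**2 = (12 - 2)**2 = 10**2 = 100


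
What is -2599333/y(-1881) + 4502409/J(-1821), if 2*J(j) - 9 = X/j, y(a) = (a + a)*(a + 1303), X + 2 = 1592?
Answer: 56867417416783/51322932 ≈ 1.1080e+6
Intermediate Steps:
X = 1590 (X = -2 + 1592 = 1590)
y(a) = 2*a*(1303 + a) (y(a) = (2*a)*(1303 + a) = 2*a*(1303 + a))
J(j) = 9/2 + 795/j (J(j) = 9/2 + (1590/j)/2 = 9/2 + 795/j)
-2599333/y(-1881) + 4502409/J(-1821) = -2599333*(-1/(3762*(1303 - 1881))) + 4502409/(9/2 + 795/(-1821)) = -2599333/(2*(-1881)*(-578)) + 4502409/(9/2 + 795*(-1/1821)) = -2599333/2174436 + 4502409/(9/2 - 265/607) = -2599333*1/2174436 + 4502409/(4933/1214) = -12437/10404 + 4502409*(1214/4933) = -12437/10404 + 5465924526/4933 = 56867417416783/51322932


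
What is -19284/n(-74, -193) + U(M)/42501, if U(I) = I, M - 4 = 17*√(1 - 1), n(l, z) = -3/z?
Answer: -52726910600/42501 ≈ -1.2406e+6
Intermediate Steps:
M = 4 (M = 4 + 17*√(1 - 1) = 4 + 17*√0 = 4 + 17*0 = 4 + 0 = 4)
-19284/n(-74, -193) + U(M)/42501 = -19284/((-3/(-193))) + 4/42501 = -19284/((-3*(-1/193))) + 4*(1/42501) = -19284/3/193 + 4/42501 = -19284*193/3 + 4/42501 = -1240604 + 4/42501 = -52726910600/42501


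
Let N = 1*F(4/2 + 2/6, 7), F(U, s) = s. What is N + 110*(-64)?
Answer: -7033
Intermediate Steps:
N = 7 (N = 1*7 = 7)
N + 110*(-64) = 7 + 110*(-64) = 7 - 7040 = -7033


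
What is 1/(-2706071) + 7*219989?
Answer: 4167140972532/2706071 ≈ 1.5399e+6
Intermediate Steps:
1/(-2706071) + 7*219989 = -1/2706071 + 1539923 = 4167140972532/2706071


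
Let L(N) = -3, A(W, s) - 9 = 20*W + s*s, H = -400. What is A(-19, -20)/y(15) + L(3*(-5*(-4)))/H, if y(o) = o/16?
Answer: 37129/1200 ≈ 30.941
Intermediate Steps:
y(o) = o/16 (y(o) = o*(1/16) = o/16)
A(W, s) = 9 + s**2 + 20*W (A(W, s) = 9 + (20*W + s*s) = 9 + (20*W + s**2) = 9 + (s**2 + 20*W) = 9 + s**2 + 20*W)
A(-19, -20)/y(15) + L(3*(-5*(-4)))/H = (9 + (-20)**2 + 20*(-19))/(((1/16)*15)) - 3/(-400) = (9 + 400 - 380)/(15/16) - 3*(-1/400) = 29*(16/15) + 3/400 = 464/15 + 3/400 = 37129/1200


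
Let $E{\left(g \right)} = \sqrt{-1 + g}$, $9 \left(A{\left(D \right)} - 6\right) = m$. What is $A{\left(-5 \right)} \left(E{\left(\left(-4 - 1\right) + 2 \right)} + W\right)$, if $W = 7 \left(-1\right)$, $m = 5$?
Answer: $- \frac{413}{9} + \frac{118 i}{9} \approx -45.889 + 13.111 i$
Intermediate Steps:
$A{\left(D \right)} = \frac{59}{9}$ ($A{\left(D \right)} = 6 + \frac{1}{9} \cdot 5 = 6 + \frac{5}{9} = \frac{59}{9}$)
$W = -7$
$A{\left(-5 \right)} \left(E{\left(\left(-4 - 1\right) + 2 \right)} + W\right) = \frac{59 \left(\sqrt{-1 + \left(\left(-4 - 1\right) + 2\right)} - 7\right)}{9} = \frac{59 \left(\sqrt{-1 + \left(-5 + 2\right)} - 7\right)}{9} = \frac{59 \left(\sqrt{-1 - 3} - 7\right)}{9} = \frac{59 \left(\sqrt{-4} - 7\right)}{9} = \frac{59 \left(2 i - 7\right)}{9} = \frac{59 \left(-7 + 2 i\right)}{9} = - \frac{413}{9} + \frac{118 i}{9}$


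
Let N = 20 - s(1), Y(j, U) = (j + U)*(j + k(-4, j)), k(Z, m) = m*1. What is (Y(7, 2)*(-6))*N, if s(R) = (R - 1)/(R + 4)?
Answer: -15120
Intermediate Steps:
k(Z, m) = m
s(R) = (-1 + R)/(4 + R)
Y(j, U) = 2*j*(U + j) (Y(j, U) = (j + U)*(j + j) = (U + j)*(2*j) = 2*j*(U + j))
N = 20 (N = 20 - (-1 + 1)/(4 + 1) = 20 - 0/5 = 20 - 1*0 = 20 + 0 = 20)
(Y(7, 2)*(-6))*N = ((2*7*(2 + 7))*(-6))*20 = ((2*7*9)*(-6))*20 = (126*(-6))*20 = -756*20 = -15120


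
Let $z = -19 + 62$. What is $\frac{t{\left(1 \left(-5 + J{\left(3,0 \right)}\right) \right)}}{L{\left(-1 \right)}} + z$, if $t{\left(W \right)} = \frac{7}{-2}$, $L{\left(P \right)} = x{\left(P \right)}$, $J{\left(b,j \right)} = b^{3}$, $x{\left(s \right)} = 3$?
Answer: $\frac{251}{6} \approx 41.833$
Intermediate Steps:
$z = 43$
$L{\left(P \right)} = 3$
$t{\left(W \right)} = - \frac{7}{2}$ ($t{\left(W \right)} = 7 \left(- \frac{1}{2}\right) = - \frac{7}{2}$)
$\frac{t{\left(1 \left(-5 + J{\left(3,0 \right)}\right) \right)}}{L{\left(-1 \right)}} + z = - \frac{7}{2 \cdot 3} + 43 = \left(- \frac{7}{2}\right) \frac{1}{3} + 43 = - \frac{7}{6} + 43 = \frac{251}{6}$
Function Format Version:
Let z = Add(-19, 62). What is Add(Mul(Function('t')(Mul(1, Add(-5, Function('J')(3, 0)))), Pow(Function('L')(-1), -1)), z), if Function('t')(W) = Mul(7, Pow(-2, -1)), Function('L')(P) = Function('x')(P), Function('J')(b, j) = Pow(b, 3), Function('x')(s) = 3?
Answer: Rational(251, 6) ≈ 41.833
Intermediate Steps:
z = 43
Function('L')(P) = 3
Function('t')(W) = Rational(-7, 2) (Function('t')(W) = Mul(7, Rational(-1, 2)) = Rational(-7, 2))
Add(Mul(Function('t')(Mul(1, Add(-5, Function('J')(3, 0)))), Pow(Function('L')(-1), -1)), z) = Add(Mul(Rational(-7, 2), Pow(3, -1)), 43) = Add(Mul(Rational(-7, 2), Rational(1, 3)), 43) = Add(Rational(-7, 6), 43) = Rational(251, 6)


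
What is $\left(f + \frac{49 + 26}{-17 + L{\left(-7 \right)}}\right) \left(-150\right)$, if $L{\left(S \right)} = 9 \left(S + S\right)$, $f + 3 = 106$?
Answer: $- \frac{2198100}{143} \approx -15371.0$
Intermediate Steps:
$f = 103$ ($f = -3 + 106 = 103$)
$L{\left(S \right)} = 18 S$ ($L{\left(S \right)} = 9 \cdot 2 S = 18 S$)
$\left(f + \frac{49 + 26}{-17 + L{\left(-7 \right)}}\right) \left(-150\right) = \left(103 + \frac{49 + 26}{-17 + 18 \left(-7\right)}\right) \left(-150\right) = \left(103 + \frac{75}{-17 - 126}\right) \left(-150\right) = \left(103 + \frac{75}{-143}\right) \left(-150\right) = \left(103 + 75 \left(- \frac{1}{143}\right)\right) \left(-150\right) = \left(103 - \frac{75}{143}\right) \left(-150\right) = \frac{14654}{143} \left(-150\right) = - \frac{2198100}{143}$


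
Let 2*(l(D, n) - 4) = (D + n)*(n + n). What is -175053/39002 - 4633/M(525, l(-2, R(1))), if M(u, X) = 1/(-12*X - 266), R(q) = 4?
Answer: 74085294007/39002 ≈ 1.8995e+6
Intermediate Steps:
l(D, n) = 4 + n*(D + n) (l(D, n) = 4 + ((D + n)*(n + n))/2 = 4 + ((D + n)*(2*n))/2 = 4 + (2*n*(D + n))/2 = 4 + n*(D + n))
M(u, X) = 1/(-266 - 12*X)
-175053/39002 - 4633/M(525, l(-2, R(1))) = -175053/39002 - (-1232378 - 55596*(4 + 4² - 2*4)) = -175053*1/39002 - (-1232378 - 55596*(4 + 16 - 8)) = -175053/39002 - 4633/((-1/(266 + 12*12))) = -175053/39002 - 4633/((-1/(266 + 144))) = -175053/39002 - 4633/((-1/410)) = -175053/39002 - 4633/((-1*1/410)) = -175053/39002 - 4633/(-1/410) = -175053/39002 - 4633*(-410) = -175053/39002 + 1899530 = 74085294007/39002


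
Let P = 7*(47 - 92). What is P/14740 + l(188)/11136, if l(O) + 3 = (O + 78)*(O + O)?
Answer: 73534189/8207232 ≈ 8.9597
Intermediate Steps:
P = -315 (P = 7*(-45) = -315)
l(O) = -3 + 2*O*(78 + O) (l(O) = -3 + (O + 78)*(O + O) = -3 + (78 + O)*(2*O) = -3 + 2*O*(78 + O))
P/14740 + l(188)/11136 = -315/14740 + (-3 + 2*188² + 156*188)/11136 = -315*1/14740 + (-3 + 2*35344 + 29328)*(1/11136) = -63/2948 + (-3 + 70688 + 29328)*(1/11136) = -63/2948 + 100013*(1/11136) = -63/2948 + 100013/11136 = 73534189/8207232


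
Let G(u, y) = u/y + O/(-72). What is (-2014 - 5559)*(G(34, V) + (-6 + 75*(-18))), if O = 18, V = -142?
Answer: 2917445239/284 ≈ 1.0273e+7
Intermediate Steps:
G(u, y) = -¼ + u/y (G(u, y) = u/y + 18/(-72) = u/y + 18*(-1/72) = u/y - ¼ = -¼ + u/y)
(-2014 - 5559)*(G(34, V) + (-6 + 75*(-18))) = (-2014 - 5559)*((34 - ¼*(-142))/(-142) + (-6 + 75*(-18))) = -7573*(-(34 + 71/2)/142 + (-6 - 1350)) = -7573*(-1/142*139/2 - 1356) = -7573*(-139/284 - 1356) = -7573*(-385243/284) = 2917445239/284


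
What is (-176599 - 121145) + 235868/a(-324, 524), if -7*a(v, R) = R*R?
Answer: -20438751905/68644 ≈ -2.9775e+5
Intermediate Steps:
a(v, R) = -R**2/7 (a(v, R) = -R*R/7 = -R**2/7)
(-176599 - 121145) + 235868/a(-324, 524) = (-176599 - 121145) + 235868/((-1/7*524**2)) = -297744 + 235868/((-1/7*274576)) = -297744 + 235868/(-274576/7) = -297744 + 235868*(-7/274576) = -297744 - 412769/68644 = -20438751905/68644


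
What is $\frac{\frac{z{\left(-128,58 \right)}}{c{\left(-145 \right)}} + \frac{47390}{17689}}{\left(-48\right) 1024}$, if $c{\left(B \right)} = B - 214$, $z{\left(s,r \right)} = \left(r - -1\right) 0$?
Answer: $- \frac{3385}{62103552} \approx -5.4506 \cdot 10^{-5}$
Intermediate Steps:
$z{\left(s,r \right)} = 0$ ($z{\left(s,r \right)} = \left(r + 1\right) 0 = \left(1 + r\right) 0 = 0$)
$c{\left(B \right)} = -214 + B$
$\frac{\frac{z{\left(-128,58 \right)}}{c{\left(-145 \right)}} + \frac{47390}{17689}}{\left(-48\right) 1024} = \frac{\frac{0}{-214 - 145} + \frac{47390}{17689}}{\left(-48\right) 1024} = \frac{\frac{0}{-359} + 47390 \cdot \frac{1}{17689}}{-49152} = \left(0 \left(- \frac{1}{359}\right) + \frac{6770}{2527}\right) \left(- \frac{1}{49152}\right) = \left(0 + \frac{6770}{2527}\right) \left(- \frac{1}{49152}\right) = \frac{6770}{2527} \left(- \frac{1}{49152}\right) = - \frac{3385}{62103552}$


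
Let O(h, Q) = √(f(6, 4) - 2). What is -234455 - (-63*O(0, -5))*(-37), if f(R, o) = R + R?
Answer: -234455 - 2331*√10 ≈ -2.4183e+5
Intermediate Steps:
f(R, o) = 2*R
O(h, Q) = √10 (O(h, Q) = √(2*6 - 2) = √(12 - 2) = √10)
-234455 - (-63*O(0, -5))*(-37) = -234455 - (-63*√10)*(-37) = -234455 - 2331*√10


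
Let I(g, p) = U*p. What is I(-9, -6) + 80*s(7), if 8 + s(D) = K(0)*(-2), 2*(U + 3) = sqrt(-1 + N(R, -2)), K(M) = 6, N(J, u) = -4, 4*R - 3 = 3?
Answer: -1582 - 3*I*sqrt(5) ≈ -1582.0 - 6.7082*I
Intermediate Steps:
R = 3/2 (R = 3/4 + (1/4)*3 = 3/4 + 3/4 = 3/2 ≈ 1.5000)
U = -3 + I*sqrt(5)/2 (U = -3 + sqrt(-1 - 4)/2 = -3 + sqrt(-5)/2 = -3 + (I*sqrt(5))/2 = -3 + I*sqrt(5)/2 ≈ -3.0 + 1.118*I)
s(D) = -20 (s(D) = -8 + 6*(-2) = -8 - 12 = -20)
I(g, p) = p*(-3 + I*sqrt(5)/2) (I(g, p) = (-3 + I*sqrt(5)/2)*p = p*(-3 + I*sqrt(5)/2))
I(-9, -6) + 80*s(7) = (1/2)*(-6)*(-6 + I*sqrt(5)) + 80*(-20) = (18 - 3*I*sqrt(5)) - 1600 = -1582 - 3*I*sqrt(5)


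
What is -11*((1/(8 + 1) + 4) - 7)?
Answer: 286/9 ≈ 31.778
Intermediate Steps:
-11*((1/(8 + 1) + 4) - 7) = -11*((1/9 + 4) - 7) = -11*((⅑ + 4) - 7) = -11*(37/9 - 7) = -11*(-26/9) = 286/9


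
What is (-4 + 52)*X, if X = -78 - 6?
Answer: -4032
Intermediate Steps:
X = -84
(-4 + 52)*X = (-4 + 52)*(-84) = 48*(-84) = -4032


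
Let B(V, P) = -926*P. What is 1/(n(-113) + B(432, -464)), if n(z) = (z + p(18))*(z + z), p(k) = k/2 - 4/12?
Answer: 3/1359730 ≈ 2.2063e-6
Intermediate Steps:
p(k) = -1/3 + k/2 (p(k) = k*(1/2) - 4*1/12 = k/2 - 1/3 = -1/3 + k/2)
n(z) = 2*z*(26/3 + z) (n(z) = (z + (-1/3 + (1/2)*18))*(z + z) = (z + (-1/3 + 9))*(2*z) = (z + 26/3)*(2*z) = (26/3 + z)*(2*z) = 2*z*(26/3 + z))
1/(n(-113) + B(432, -464)) = 1/((2/3)*(-113)*(26 + 3*(-113)) - 926*(-464)) = 1/((2/3)*(-113)*(26 - 339) + 429664) = 1/((2/3)*(-113)*(-313) + 429664) = 1/(70738/3 + 429664) = 1/(1359730/3) = 3/1359730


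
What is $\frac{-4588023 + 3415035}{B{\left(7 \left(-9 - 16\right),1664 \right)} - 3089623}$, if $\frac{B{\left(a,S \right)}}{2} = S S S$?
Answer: $- \frac{390996}{3070598755} \approx -0.00012734$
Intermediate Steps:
$B{\left(a,S \right)} = 2 S^{3}$ ($B{\left(a,S \right)} = 2 S S S = 2 S^{2} S = 2 S^{3}$)
$\frac{-4588023 + 3415035}{B{\left(7 \left(-9 - 16\right),1664 \right)} - 3089623} = \frac{-4588023 + 3415035}{2 \cdot 1664^{3} - 3089623} = - \frac{1172988}{2 \cdot 4607442944 - 3089623} = - \frac{1172988}{9214885888 - 3089623} = - \frac{1172988}{9211796265} = \left(-1172988\right) \frac{1}{9211796265} = - \frac{390996}{3070598755}$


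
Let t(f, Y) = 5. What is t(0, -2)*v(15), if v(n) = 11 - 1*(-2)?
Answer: 65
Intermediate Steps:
v(n) = 13 (v(n) = 11 + 2 = 13)
t(0, -2)*v(15) = 5*13 = 65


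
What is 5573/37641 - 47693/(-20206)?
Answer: 1907820251/760574046 ≈ 2.5084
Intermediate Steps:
5573/37641 - 47693/(-20206) = 5573*(1/37641) - 47693*(-1/20206) = 5573/37641 + 47693/20206 = 1907820251/760574046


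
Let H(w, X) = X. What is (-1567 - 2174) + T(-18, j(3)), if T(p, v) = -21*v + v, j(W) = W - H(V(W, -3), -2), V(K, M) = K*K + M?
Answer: -3841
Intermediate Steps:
V(K, M) = M + K² (V(K, M) = K² + M = M + K²)
j(W) = 2 + W (j(W) = W - 1*(-2) = W + 2 = 2 + W)
T(p, v) = -20*v
(-1567 - 2174) + T(-18, j(3)) = (-1567 - 2174) - 20*(2 + 3) = -3741 - 20*5 = -3741 - 100 = -3841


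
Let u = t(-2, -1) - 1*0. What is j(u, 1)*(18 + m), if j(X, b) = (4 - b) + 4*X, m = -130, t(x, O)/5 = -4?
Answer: 8624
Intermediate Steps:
t(x, O) = -20 (t(x, O) = 5*(-4) = -20)
u = -20 (u = -20 - 1*0 = -20 + 0 = -20)
j(X, b) = 4 - b + 4*X
j(u, 1)*(18 + m) = (4 - 1*1 + 4*(-20))*(18 - 130) = (4 - 1 - 80)*(-112) = -77*(-112) = 8624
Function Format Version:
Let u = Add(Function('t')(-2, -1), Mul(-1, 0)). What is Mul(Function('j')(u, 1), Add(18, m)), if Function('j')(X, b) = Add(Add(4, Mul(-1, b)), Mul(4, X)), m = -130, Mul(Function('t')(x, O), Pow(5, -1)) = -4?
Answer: 8624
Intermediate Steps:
Function('t')(x, O) = -20 (Function('t')(x, O) = Mul(5, -4) = -20)
u = -20 (u = Add(-20, Mul(-1, 0)) = Add(-20, 0) = -20)
Function('j')(X, b) = Add(4, Mul(-1, b), Mul(4, X))
Mul(Function('j')(u, 1), Add(18, m)) = Mul(Add(4, Mul(-1, 1), Mul(4, -20)), Add(18, -130)) = Mul(Add(4, -1, -80), -112) = Mul(-77, -112) = 8624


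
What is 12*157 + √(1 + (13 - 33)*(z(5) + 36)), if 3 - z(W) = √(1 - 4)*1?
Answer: 1884 + √(-779 + 20*I*√3) ≈ 1884.6 + 27.917*I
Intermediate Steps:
z(W) = 3 - I*√3 (z(W) = 3 - √(1 - 4) = 3 - √(-3) = 3 - I*√3)
12*157 + √(1 + (13 - 33)*(z(5) + 36)) = 12*157 + √(1 + (13 - 33)*((3 - I*√3) + 36)) = 1884 + √(1 - 20*(39 - I*√3)) = 1884 + √(1 + (-780 + 20*I*√3)) = 1884 + √(-779 + 20*I*√3)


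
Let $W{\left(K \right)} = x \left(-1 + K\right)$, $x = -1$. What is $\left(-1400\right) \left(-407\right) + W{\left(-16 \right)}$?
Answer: $569817$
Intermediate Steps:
$W{\left(K \right)} = 1 - K$ ($W{\left(K \right)} = - (-1 + K) = 1 - K$)
$\left(-1400\right) \left(-407\right) + W{\left(-16 \right)} = \left(-1400\right) \left(-407\right) + \left(1 - -16\right) = 569800 + \left(1 + 16\right) = 569800 + 17 = 569817$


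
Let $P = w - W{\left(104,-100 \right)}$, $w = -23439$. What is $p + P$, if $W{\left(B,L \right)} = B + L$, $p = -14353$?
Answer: $-37796$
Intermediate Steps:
$P = -23443$ ($P = -23439 - \left(104 - 100\right) = -23439 - 4 = -23443$)
$p + P = -14353 - 23443 = -37796$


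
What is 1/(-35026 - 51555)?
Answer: -1/86581 ≈ -1.1550e-5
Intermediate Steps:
1/(-35026 - 51555) = 1/(-86581) = -1/86581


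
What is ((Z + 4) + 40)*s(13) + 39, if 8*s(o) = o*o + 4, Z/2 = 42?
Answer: 2807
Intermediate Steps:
Z = 84 (Z = 2*42 = 84)
s(o) = ½ + o²/8 (s(o) = (o*o + 4)/8 = (o² + 4)/8 = (4 + o²)/8 = ½ + o²/8)
((Z + 4) + 40)*s(13) + 39 = ((84 + 4) + 40)*(½ + (⅛)*13²) + 39 = (88 + 40)*(½ + (⅛)*169) + 39 = 128*(½ + 169/8) + 39 = 128*(173/8) + 39 = 2768 + 39 = 2807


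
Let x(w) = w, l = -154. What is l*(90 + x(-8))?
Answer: -12628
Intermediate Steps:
l*(90 + x(-8)) = -154*(90 - 8) = -154*82 = -12628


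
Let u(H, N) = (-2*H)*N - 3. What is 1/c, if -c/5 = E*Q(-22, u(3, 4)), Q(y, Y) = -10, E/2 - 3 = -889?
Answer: -1/88600 ≈ -1.1287e-5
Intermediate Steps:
E = -1772 (E = 6 + 2*(-889) = 6 - 1778 = -1772)
u(H, N) = -3 - 2*H*N (u(H, N) = -2*H*N - 3 = -3 - 2*H*N)
c = -88600 (c = -(-8860)*(-10) = -5*17720 = -88600)
1/c = 1/(-88600) = -1/88600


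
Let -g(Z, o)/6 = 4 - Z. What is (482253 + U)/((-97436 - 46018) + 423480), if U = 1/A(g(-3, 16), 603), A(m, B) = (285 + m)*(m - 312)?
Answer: 41484367565/24088396572 ≈ 1.7222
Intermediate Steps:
g(Z, o) = -24 + 6*Z (g(Z, o) = -6*(4 - Z) = -24 + 6*Z)
A(m, B) = (-312 + m)*(285 + m) (A(m, B) = (285 + m)*(-312 + m) = (-312 + m)*(285 + m))
U = -1/86022 (U = 1/(-88920 + (-24 + 6*(-3))² - 27*(-24 + 6*(-3))) = 1/(-88920 + (-24 - 18)² - 27*(-24 - 18)) = 1/(-88920 + (-42)² - 27*(-42)) = 1/(-88920 + 1764 + 1134) = 1/(-86022) = -1/86022 ≈ -1.1625e-5)
(482253 + U)/((-97436 - 46018) + 423480) = (482253 - 1/86022)/((-97436 - 46018) + 423480) = 41484367565/(86022*(-143454 + 423480)) = (41484367565/86022)/280026 = (41484367565/86022)*(1/280026) = 41484367565/24088396572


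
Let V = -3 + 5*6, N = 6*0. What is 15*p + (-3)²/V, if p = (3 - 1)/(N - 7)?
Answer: -83/21 ≈ -3.9524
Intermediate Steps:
N = 0
p = -2/7 (p = (3 - 1)/(0 - 7) = 2/(-7) = 2*(-⅐) = -2/7 ≈ -0.28571)
V = 27 (V = -3 + 30 = 27)
15*p + (-3)²/V = 15*(-2/7) + (-3)²/27 = -30/7 + 9*(1/27) = -30/7 + ⅓ = -83/21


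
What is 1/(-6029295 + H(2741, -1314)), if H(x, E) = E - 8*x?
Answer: -1/6052537 ≈ -1.6522e-7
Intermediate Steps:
1/(-6029295 + H(2741, -1314)) = 1/(-6029295 + (-1314 - 8*2741)) = 1/(-6029295 + (-1314 - 21928)) = 1/(-6029295 - 23242) = 1/(-6052537) = -1/6052537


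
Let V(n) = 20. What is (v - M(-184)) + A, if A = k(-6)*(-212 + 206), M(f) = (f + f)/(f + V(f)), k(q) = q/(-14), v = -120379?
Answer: -34550155/287 ≈ -1.2038e+5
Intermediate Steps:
k(q) = -q/14 (k(q) = q*(-1/14) = -q/14)
M(f) = 2*f/(20 + f) (M(f) = (f + f)/(f + 20) = (2*f)/(20 + f) = 2*f/(20 + f))
A = -18/7 (A = (-1/14*(-6))*(-212 + 206) = (3/7)*(-6) = -18/7 ≈ -2.5714)
(v - M(-184)) + A = (-120379 - 2*(-184)/(20 - 184)) - 18/7 = (-120379 - 2*(-184)/(-164)) - 18/7 = (-120379 - 2*(-184)*(-1)/164) - 18/7 = (-120379 - 1*92/41) - 18/7 = (-120379 - 92/41) - 18/7 = -4935631/41 - 18/7 = -34550155/287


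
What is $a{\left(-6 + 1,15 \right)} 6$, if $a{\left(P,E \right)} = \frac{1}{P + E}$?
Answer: $\frac{3}{5} \approx 0.6$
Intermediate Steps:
$a{\left(P,E \right)} = \frac{1}{E + P}$
$a{\left(-6 + 1,15 \right)} 6 = \frac{1}{15 + \left(-6 + 1\right)} 6 = \frac{1}{15 - 5} \cdot 6 = \frac{1}{10} \cdot 6 = \frac{3}{5}$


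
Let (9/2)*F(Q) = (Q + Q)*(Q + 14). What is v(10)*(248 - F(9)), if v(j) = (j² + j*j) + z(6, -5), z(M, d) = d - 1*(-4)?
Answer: 31044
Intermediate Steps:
F(Q) = 4*Q*(14 + Q)/9 (F(Q) = 2*((Q + Q)*(Q + 14))/9 = 2*((2*Q)*(14 + Q))/9 = 2*(2*Q*(14 + Q))/9 = 4*Q*(14 + Q)/9)
z(M, d) = 4 + d (z(M, d) = d + 4 = 4 + d)
v(j) = -1 + 2*j² (v(j) = (j² + j*j) + (4 - 5) = (j² + j²) - 1 = 2*j² - 1 = -1 + 2*j²)
v(10)*(248 - F(9)) = (-1 + 2*10²)*(248 - 4*9*(14 + 9)/9) = (-1 + 2*100)*(248 - 4*9*23/9) = (-1 + 200)*(248 - 1*92) = 199*(248 - 92) = 199*156 = 31044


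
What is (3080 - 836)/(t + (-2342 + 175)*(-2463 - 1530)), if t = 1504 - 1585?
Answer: 374/1442125 ≈ 0.00025934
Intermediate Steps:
t = -81
(3080 - 836)/(t + (-2342 + 175)*(-2463 - 1530)) = (3080 - 836)/(-81 + (-2342 + 175)*(-2463 - 1530)) = 2244/(-81 - 2167*(-3993)) = 2244/(-81 + 8652831) = 2244/8652750 = 2244*(1/8652750) = 374/1442125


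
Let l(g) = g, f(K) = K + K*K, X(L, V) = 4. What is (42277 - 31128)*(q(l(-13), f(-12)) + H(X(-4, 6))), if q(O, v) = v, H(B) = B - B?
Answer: 1471668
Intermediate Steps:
f(K) = K + K**2
H(B) = 0
(42277 - 31128)*(q(l(-13), f(-12)) + H(X(-4, 6))) = (42277 - 31128)*(-12*(1 - 12) + 0) = 11149*(-12*(-11) + 0) = 11149*(132 + 0) = 11149*132 = 1471668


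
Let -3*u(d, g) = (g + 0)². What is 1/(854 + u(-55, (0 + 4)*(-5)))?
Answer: 3/2162 ≈ 0.0013876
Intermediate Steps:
u(d, g) = -g²/3 (u(d, g) = -(g + 0)²/3 = -g²/3)
1/(854 + u(-55, (0 + 4)*(-5))) = 1/(854 - 25*(0 + 4)²/3) = 1/(854 - (4*(-5))²/3) = 1/(854 - ⅓*(-20)²) = 1/(854 - ⅓*400) = 1/(854 - 400/3) = 1/(2162/3) = 3/2162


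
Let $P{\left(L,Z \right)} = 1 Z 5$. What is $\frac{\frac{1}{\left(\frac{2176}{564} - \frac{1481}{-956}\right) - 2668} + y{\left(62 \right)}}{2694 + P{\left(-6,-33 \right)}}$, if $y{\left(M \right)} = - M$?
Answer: $- \frac{22252359062}{907675405947} \approx -0.024516$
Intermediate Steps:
$P{\left(L,Z \right)} = 5 Z$ ($P{\left(L,Z \right)} = Z 5 = 5 Z$)
$\frac{\frac{1}{\left(\frac{2176}{564} - \frac{1481}{-956}\right) - 2668} + y{\left(62 \right)}}{2694 + P{\left(-6,-33 \right)}} = \frac{\frac{1}{\left(\frac{2176}{564} - \frac{1481}{-956}\right) - 2668} - 62}{2694 + 5 \left(-33\right)} = \frac{\frac{1}{\left(2176 \cdot \frac{1}{564} - - \frac{1481}{956}\right) - 2668} - 62}{2694 - 165} = \frac{\frac{1}{\left(\frac{544}{141} + \frac{1481}{956}\right) - 2668} - 62}{2529} = \left(\frac{1}{\frac{728885}{134796} - 2668} - 62\right) \frac{1}{2529} = \left(\frac{1}{- \frac{358906843}{134796}} - 62\right) \frac{1}{2529} = \left(- \frac{134796}{358906843} - 62\right) \frac{1}{2529} = \left(- \frac{22252359062}{358906843}\right) \frac{1}{2529} = - \frac{22252359062}{907675405947}$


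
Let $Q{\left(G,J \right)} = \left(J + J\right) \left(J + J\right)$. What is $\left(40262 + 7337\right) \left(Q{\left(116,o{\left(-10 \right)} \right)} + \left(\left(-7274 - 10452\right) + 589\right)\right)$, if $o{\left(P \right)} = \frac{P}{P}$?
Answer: $-815513667$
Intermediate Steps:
$o{\left(P \right)} = 1$
$Q{\left(G,J \right)} = 4 J^{2}$ ($Q{\left(G,J \right)} = 2 J 2 J = 4 J^{2}$)
$\left(40262 + 7337\right) \left(Q{\left(116,o{\left(-10 \right)} \right)} + \left(\left(-7274 - 10452\right) + 589\right)\right) = \left(40262 + 7337\right) \left(4 \cdot 1^{2} + \left(\left(-7274 - 10452\right) + 589\right)\right) = 47599 \left(4 \cdot 1 + \left(-17726 + 589\right)\right) = 47599 \left(4 - 17137\right) = 47599 \left(-17133\right) = -815513667$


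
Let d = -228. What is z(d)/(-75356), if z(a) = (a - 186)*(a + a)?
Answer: -47196/18839 ≈ -2.5052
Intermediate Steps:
z(a) = 2*a*(-186 + a) (z(a) = (-186 + a)*(2*a) = 2*a*(-186 + a))
z(d)/(-75356) = (2*(-228)*(-186 - 228))/(-75356) = (2*(-228)*(-414))*(-1/75356) = 188784*(-1/75356) = -47196/18839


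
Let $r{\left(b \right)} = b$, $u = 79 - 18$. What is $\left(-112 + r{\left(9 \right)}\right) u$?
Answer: $-6283$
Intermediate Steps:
$u = 61$ ($u = 79 - 18 = 61$)
$\left(-112 + r{\left(9 \right)}\right) u = \left(-112 + 9\right) 61 = \left(-103\right) 61 = -6283$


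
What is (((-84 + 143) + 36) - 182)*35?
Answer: -3045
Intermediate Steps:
(((-84 + 143) + 36) - 182)*35 = ((59 + 36) - 182)*35 = (95 - 182)*35 = -87*35 = -3045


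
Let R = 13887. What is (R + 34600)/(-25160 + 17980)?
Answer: -48487/7180 ≈ -6.7531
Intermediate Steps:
(R + 34600)/(-25160 + 17980) = (13887 + 34600)/(-25160 + 17980) = 48487/(-7180) = 48487*(-1/7180) = -48487/7180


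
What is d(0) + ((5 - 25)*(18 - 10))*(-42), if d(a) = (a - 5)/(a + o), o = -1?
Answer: 6725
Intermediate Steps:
d(a) = (-5 + a)/(-1 + a) (d(a) = (a - 5)/(a - 1) = (-5 + a)/(-1 + a))
d(0) + ((5 - 25)*(18 - 10))*(-42) = (-5 + 0)/(-1 + 0) + ((5 - 25)*(18 - 10))*(-42) = -5/(-1) - 20*8*(-42) = -1*(-5) - 160*(-42) = 5 + 6720 = 6725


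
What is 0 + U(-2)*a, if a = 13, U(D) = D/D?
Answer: 13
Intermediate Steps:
U(D) = 1
0 + U(-2)*a = 0 + 1*13 = 0 + 13 = 13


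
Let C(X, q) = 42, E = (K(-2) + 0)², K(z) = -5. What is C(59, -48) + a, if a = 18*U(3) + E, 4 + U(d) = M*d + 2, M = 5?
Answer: 301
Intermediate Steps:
U(d) = -2 + 5*d (U(d) = -4 + (5*d + 2) = -4 + (2 + 5*d) = -2 + 5*d)
E = 25 (E = (-5 + 0)² = (-5)² = 25)
a = 259 (a = 18*(-2 + 5*3) + 25 = 18*(-2 + 15) + 25 = 18*13 + 25 = 234 + 25 = 259)
C(59, -48) + a = 42 + 259 = 301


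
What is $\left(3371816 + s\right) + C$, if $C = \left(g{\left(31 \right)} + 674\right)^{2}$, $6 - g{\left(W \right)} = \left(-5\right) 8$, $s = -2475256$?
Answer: $1414960$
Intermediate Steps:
$g{\left(W \right)} = 46$ ($g{\left(W \right)} = 6 - \left(-5\right) 8 = 6 - -40 = 6 + 40 = 46$)
$C = 518400$ ($C = \left(46 + 674\right)^{2} = 720^{2} = 518400$)
$\left(3371816 + s\right) + C = \left(3371816 - 2475256\right) + 518400 = 896560 + 518400 = 1414960$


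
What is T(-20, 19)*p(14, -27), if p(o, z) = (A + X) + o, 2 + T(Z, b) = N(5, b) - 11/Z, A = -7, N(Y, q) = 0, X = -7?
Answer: 0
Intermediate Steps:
T(Z, b) = -2 - 11/Z (T(Z, b) = -2 + (0 - 11/Z) = -2 - 11/Z)
p(o, z) = -14 + o (p(o, z) = (-7 - 7) + o = -14 + o)
T(-20, 19)*p(14, -27) = (-2 - 11/(-20))*(-14 + 14) = (-2 - 11*(-1/20))*0 = (-2 + 11/20)*0 = -29/20*0 = 0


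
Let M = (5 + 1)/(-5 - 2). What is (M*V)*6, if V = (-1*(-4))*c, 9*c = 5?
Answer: -80/7 ≈ -11.429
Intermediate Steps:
c = 5/9 (c = (1/9)*5 = 5/9 ≈ 0.55556)
M = -6/7 (M = 6/(-7) = 6*(-1/7) = -6/7 ≈ -0.85714)
V = 20/9 (V = -1*(-4)*(5/9) = 4*(5/9) = 20/9 ≈ 2.2222)
(M*V)*6 = -6/7*20/9*6 = -40/21*6 = -80/7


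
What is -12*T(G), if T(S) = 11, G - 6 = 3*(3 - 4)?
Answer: -132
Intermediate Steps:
G = 3 (G = 6 + 3*(3 - 4) = 6 + 3*(-1) = 6 - 3 = 3)
-12*T(G) = -12*11 = -132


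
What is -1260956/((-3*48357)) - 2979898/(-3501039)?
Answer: 1615650972014/169299742923 ≈ 9.5431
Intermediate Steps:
-1260956/((-3*48357)) - 2979898/(-3501039) = -1260956/(-145071) - 2979898*(-1/3501039) = -1260956*(-1/145071) + 2979898/3501039 = 1260956/145071 + 2979898/3501039 = 1615650972014/169299742923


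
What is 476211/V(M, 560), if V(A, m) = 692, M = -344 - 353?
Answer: 476211/692 ≈ 688.17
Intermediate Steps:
M = -697
476211/V(M, 560) = 476211/692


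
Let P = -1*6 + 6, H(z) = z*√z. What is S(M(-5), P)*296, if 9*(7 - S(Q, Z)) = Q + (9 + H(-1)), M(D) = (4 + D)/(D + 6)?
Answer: 16280/9 + 296*I/9 ≈ 1808.9 + 32.889*I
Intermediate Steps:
H(z) = z^(3/2)
M(D) = (4 + D)/(6 + D)
P = 0 (P = -6 + 6 = 0)
S(Q, Z) = 6 - Q/9 + I/9 (S(Q, Z) = 7 - (Q + (9 + (-1)^(3/2)))/9 = 7 - (Q + (9 - I))/9 = 7 - (9 + Q - I)/9 = 7 + (-1 - Q/9 + I/9) = 6 - Q/9 + I/9)
S(M(-5), P)*296 = (6 - (4 - 5)/(9*(6 - 5)) + I/9)*296 = (6 - (-1)/(9*1) + I/9)*296 = (6 - (-1)/9 + I/9)*296 = (6 - ⅑*(-1) + I/9)*296 = (6 + ⅑ + I/9)*296 = (55/9 + I/9)*296 = 16280/9 + 296*I/9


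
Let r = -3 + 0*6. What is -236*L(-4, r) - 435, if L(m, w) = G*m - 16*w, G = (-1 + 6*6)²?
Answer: 1144637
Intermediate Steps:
r = -3 (r = -3 + 0 = -3)
G = 1225 (G = (-1 + 36)² = 35² = 1225)
L(m, w) = -16*w + 1225*m (L(m, w) = 1225*m - 16*w = -16*w + 1225*m)
-236*L(-4, r) - 435 = -236*(-16*(-3) + 1225*(-4)) - 435 = -236*(48 - 4900) - 435 = -236*(-4852) - 435 = 1145072 - 435 = 1144637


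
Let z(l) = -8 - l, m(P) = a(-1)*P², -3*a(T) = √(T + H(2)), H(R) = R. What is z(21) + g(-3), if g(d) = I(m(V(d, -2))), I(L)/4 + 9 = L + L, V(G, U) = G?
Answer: -89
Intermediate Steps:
a(T) = -√(2 + T)/3 (a(T) = -√(T + 2)/3 = -√(2 + T)/3)
m(P) = -P²/3 (m(P) = (-√(2 - 1)/3)*P² = (-√1/3)*P² = (-⅓*1)*P² = -P²/3)
I(L) = -36 + 8*L (I(L) = -36 + 4*(L + L) = -36 + 4*(2*L) = -36 + 8*L)
g(d) = -36 - 8*d²/3 (g(d) = -36 + 8*(-d²/3) = -36 - 8*d²/3)
z(21) + g(-3) = (-8 - 1*21) + (-36 - 8/3*(-3)²) = (-8 - 21) + (-36 - 8/3*9) = -29 + (-36 - 24) = -29 - 60 = -89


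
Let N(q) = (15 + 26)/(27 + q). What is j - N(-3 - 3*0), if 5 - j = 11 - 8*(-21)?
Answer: -4217/24 ≈ -175.71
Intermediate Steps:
j = -174 (j = 5 - (11 - 8*(-21)) = 5 - (11 + 168) = 5 - 1*179 = 5 - 179 = -174)
N(q) = 41/(27 + q)
j - N(-3 - 3*0) = -174 - 41/(27 + (-3 - 3*0)) = -174 - 41/(27 + (-3 + 0)) = -174 - 41/(27 - 3) = -174 - 41/24 = -4217/24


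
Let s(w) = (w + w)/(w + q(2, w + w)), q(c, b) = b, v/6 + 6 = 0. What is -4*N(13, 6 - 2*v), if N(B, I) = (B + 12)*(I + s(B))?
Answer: -23600/3 ≈ -7866.7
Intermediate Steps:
v = -36 (v = -36 + 6*0 = -36 + 0 = -36)
s(w) = 2/3 (s(w) = (w + w)/(w + (w + w)) = (2*w)/(w + 2*w) = (2*w)/((3*w)) = (2*w)*(1/(3*w)) = 2/3)
N(B, I) = (12 + B)*(2/3 + I) (N(B, I) = (B + 12)*(I + 2/3) = (12 + B)*(2/3 + I))
-4*N(13, 6 - 2*v) = -4*(8 + 12*(6 - 2*(-36)) + (2/3)*13 + 13*(6 - 2*(-36))) = -4*(8 + 12*(6 + 72) + 26/3 + 13*(6 + 72)) = -4*(8 + 12*78 + 26/3 + 13*78) = -4*(8 + 936 + 26/3 + 1014) = -4*5900/3 = -23600/3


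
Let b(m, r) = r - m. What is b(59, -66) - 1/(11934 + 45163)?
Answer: -7137126/57097 ≈ -125.00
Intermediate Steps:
b(59, -66) - 1/(11934 + 45163) = (-66 - 1*59) - 1/(11934 + 45163) = (-66 - 59) - 1/57097 = -125 - 1*1/57097 = -125 - 1/57097 = -7137126/57097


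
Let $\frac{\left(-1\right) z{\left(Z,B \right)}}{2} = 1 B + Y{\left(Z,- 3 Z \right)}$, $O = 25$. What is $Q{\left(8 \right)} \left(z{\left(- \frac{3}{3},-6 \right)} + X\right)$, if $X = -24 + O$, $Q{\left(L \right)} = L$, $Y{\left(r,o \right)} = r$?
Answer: $120$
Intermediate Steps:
$z{\left(Z,B \right)} = - 2 B - 2 Z$ ($z{\left(Z,B \right)} = - 2 \left(1 B + Z\right) = - 2 \left(B + Z\right) = - 2 B - 2 Z$)
$X = 1$ ($X = -24 + 25 = 1$)
$Q{\left(8 \right)} \left(z{\left(- \frac{3}{3},-6 \right)} + X\right) = 8 \left(\left(\left(-2\right) \left(-6\right) - 2 \left(- \frac{3}{3}\right)\right) + 1\right) = 8 \left(\left(12 - 2 \left(\left(-3\right) \frac{1}{3}\right)\right) + 1\right) = 8 \left(\left(12 - -2\right) + 1\right) = 8 \left(\left(12 + 2\right) + 1\right) = 8 \left(14 + 1\right) = 8 \cdot 15 = 120$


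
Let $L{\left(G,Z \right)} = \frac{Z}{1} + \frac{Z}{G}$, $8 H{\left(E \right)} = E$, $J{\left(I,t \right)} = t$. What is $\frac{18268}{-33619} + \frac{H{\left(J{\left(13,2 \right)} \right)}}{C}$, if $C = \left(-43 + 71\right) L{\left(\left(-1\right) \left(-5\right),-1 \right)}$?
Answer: $- \frac{12444191}{22591968} \approx -0.55082$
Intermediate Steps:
$H{\left(E \right)} = \frac{E}{8}$
$L{\left(G,Z \right)} = Z + \frac{Z}{G}$ ($L{\left(G,Z \right)} = Z 1 + \frac{Z}{G} = Z + \frac{Z}{G}$)
$C = - \frac{168}{5}$ ($C = \left(-43 + 71\right) \left(-1 - \frac{1}{\left(-1\right) \left(-5\right)}\right) = 28 \left(-1 - \frac{1}{5}\right) = 28 \left(- \frac{6}{5}\right) = - \frac{168}{5} \approx -33.6$)
$\frac{18268}{-33619} + \frac{H{\left(J{\left(13,2 \right)} \right)}}{C} = \frac{18268}{-33619} + \frac{\frac{1}{8} \cdot 2}{- \frac{168}{5}} = 18268 \left(- \frac{1}{33619}\right) + \frac{1}{4} \left(- \frac{5}{168}\right) = - \frac{18268}{33619} - \frac{5}{672} = - \frac{12444191}{22591968}$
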